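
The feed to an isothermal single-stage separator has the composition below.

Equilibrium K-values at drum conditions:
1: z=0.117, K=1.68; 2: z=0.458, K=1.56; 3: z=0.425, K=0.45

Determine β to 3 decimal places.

Material balance + equilibrium reduce to Σ zᵢ(Kᵢ−1)/(1+β(Kᵢ−1)) = 0.
g(0) = ΣzᵢKᵢ − 1 = 0.102 and g(1) = 1 − Σzᵢ/Kᵢ = -0.308, so a root lies in (0, 1).
Newton iteration, β⁰ = 0.5:
  β = 0.500: g = -0.0627, g' = -0.362 → β = 0.327
  β = 0.327: g = -0.0032, g' = -0.330 → β = 0.317
Converged at β = 0.317.

β = 0.317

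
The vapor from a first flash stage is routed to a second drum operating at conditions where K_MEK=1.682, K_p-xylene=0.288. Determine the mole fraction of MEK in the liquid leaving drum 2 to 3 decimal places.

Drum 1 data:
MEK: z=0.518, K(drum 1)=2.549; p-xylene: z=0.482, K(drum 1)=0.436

Drum 1:
Rachford–Rice: g(ψ₁) = Σ zᵢ(Kᵢ−1)/(1+ψ₁(Kᵢ−1)) = 0.
g(0) = ΣzᵢKᵢ − 1 = 0.531 and g(1) = 1 − Σzᵢ/Kᵢ = -0.309, so a root lies in (0, 1).
Newton–Raphson from ψ₁ = 0.5:
  ψ₁ = 0.500: g = 0.0736, g' = -0.692 → ψ₁ = 0.606
  ψ₁ = 0.606: g = 0.0007, g' = -0.685 → ψ₁ = 0.607
Converged at ψ₁ = 0.607.
Drum-1 compositions:
  MEK: x = 0.267, y = 0.680
  p-xylene: x = 0.733, y = 0.320
Drum-2 feed = drum-1 vapor: z₂ = (0.6804, 0.3196).
Drum 2:
Binary case is linear: z₁(K₁−1)(1+ψ₂(K₂−1)) + z₂(K₂−1)(1+ψ₂(K₁−1)) = 0
⇒ ψ₂ = [z₁(K₁−1)+z₂(K₂−1)] / [−(K₁−1)(K₂−1)] = 0.2364/0.4856 = 0.487
  MEK: x = 0.511, y = 0.859
  p-xylene: x = 0.489, y = 0.141

x_MEK (drum 2) = 0.511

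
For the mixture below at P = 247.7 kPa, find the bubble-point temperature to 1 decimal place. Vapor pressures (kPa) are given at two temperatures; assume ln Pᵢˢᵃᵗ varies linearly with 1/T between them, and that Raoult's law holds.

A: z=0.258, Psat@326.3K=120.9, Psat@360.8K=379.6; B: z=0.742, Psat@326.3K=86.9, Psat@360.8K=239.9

Bubble-point temperature: ΣzᵢPᵢˢᵃᵗ(T) = P. Interpolate ln Pᵢˢᵃᵗ = aᵢ + bᵢ/T.
  T = 326.3 K: ΣzᵢPᵢˢᵃᵗ = 95.67 kPa
  T = 360.8 K: ΣzᵢPᵢˢᵃᵗ = 275.94 kPa
  T = 343.6 K: ΣzᵢPᵢˢᵃᵗ = 167.04 kPa
  T = 352.2 K: ΣzᵢPᵢˢᵃᵗ = 215.99 kPa
  T = 356.5 K: ΣzᵢPᵢˢᵃᵗ = 244.49 kPa
  T = 358.6 K: ΣzᵢPᵢˢᵃᵗ = 259.47 kPa
  T = 357.6 K: ΣzᵢPᵢˢᵃᵗ = 252.24 kPa
Interpolating between 356.5 K and 357.6 K gives T ≈ 357.0 K.

T = 357.0 K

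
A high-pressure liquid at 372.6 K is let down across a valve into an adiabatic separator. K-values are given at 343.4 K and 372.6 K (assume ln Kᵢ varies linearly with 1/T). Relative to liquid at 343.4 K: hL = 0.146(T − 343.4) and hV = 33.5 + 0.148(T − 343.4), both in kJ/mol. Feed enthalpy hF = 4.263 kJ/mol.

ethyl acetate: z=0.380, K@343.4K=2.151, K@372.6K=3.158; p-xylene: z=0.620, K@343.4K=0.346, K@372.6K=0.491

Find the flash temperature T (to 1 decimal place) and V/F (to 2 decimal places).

Adiabatic flash: solve Rachford–Rice at each trial T, then check hF = ψ·hV(T) + (1−ψ)·hL(T).
  T = 343.4 K: K = (2.151, 0.346), RR gives ψ = 0.042, H_out = 1.420 kJ/mol
  T = 372.6 K: K = (3.158, 0.491), RR gives ψ = 0.459, H_out = 19.675 kJ/mol
  T = 358.0 K: K = (2.627, 0.415), RR gives ψ = 0.269, H_out = 11.137 kJ/mol
  T = 350.7 K: K = (2.382, 0.380), RR gives ψ = 0.164, H_out = 6.562 kJ/mol
  T = 347.0 K: K = (2.263, 0.362), RR gives ψ = 0.105, H_out = 4.049 kJ/mol
  T = 348.9 K: K = (2.324, 0.371), RR gives ψ = 0.136, H_out = 5.360 kJ/mol
Linear interpolation between T = 347.0 (H_out = 4.049) and T = 348.9 (H_out = 5.360) on hF = 4.263 gives T ≈ 347.3 K, at which ψ = 0.11.

T = 347.3 K, V/F = 0.11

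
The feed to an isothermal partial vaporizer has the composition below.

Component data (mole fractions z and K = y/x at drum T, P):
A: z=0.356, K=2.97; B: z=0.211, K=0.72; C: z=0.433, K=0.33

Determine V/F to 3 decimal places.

V/F = 0.315

Material balance + equilibrium reduce to Σ zᵢ(Kᵢ−1)/(1+V/F(Kᵢ−1)) = 0.
g(0) = ΣzᵢKᵢ − 1 = 0.352 and g(1) = 1 − Σzᵢ/Kᵢ = -0.725, so a root lies in (0, 1).
Newton iteration, V/F⁰ = 0.55:
  V/F = 0.550: g = -0.1926, g' = -0.829 → V/F = 0.318
  V/F = 0.318: g = -0.0020, g' = -0.856 → V/F = 0.315
Converged at V/F = 0.315.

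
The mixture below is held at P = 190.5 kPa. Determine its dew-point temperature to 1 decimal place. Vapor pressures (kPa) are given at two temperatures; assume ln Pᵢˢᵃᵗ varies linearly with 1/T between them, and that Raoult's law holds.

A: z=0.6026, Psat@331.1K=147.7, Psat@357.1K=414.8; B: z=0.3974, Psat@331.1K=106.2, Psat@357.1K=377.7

Dew-point temperature: Σzᵢ·P/Pᵢˢᵃᵗ(T) = 1. Interpolate ln Pᵢˢᵃᵗ = aᵢ + bᵢ/T.
  T = 331.1 K: ΣzᵢP/Pᵢˢᵃᵗ = 1.4901
  T = 357.1 K: ΣzᵢP/Pᵢˢᵃᵗ = 0.4772
  T = 344.1 K: ΣzᵢP/Pᵢˢᵃᵗ = 0.8239
  T = 337.6 K: ΣzᵢP/Pᵢˢᵃᵗ = 1.1012
  T = 340.9 K: ΣzᵢP/Pᵢˢᵃᵗ = 0.9489
  T = 339.2 K: ΣzᵢP/Pᵢˢᵃᵗ = 1.0241
Interpolating between 339.2 K and 340.9 K gives T ≈ 339.7 K.

T = 339.7 K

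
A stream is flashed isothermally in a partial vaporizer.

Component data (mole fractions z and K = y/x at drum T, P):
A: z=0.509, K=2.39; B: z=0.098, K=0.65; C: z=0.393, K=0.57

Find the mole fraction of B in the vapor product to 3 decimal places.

Let ψ = V/F and solve Σ zᵢ(Kᵢ−1)/(1+ψ(Kᵢ−1)) = 0.
Check two-phase: ΣzᵢKᵢ = 1.504 > 1 and Σzᵢ/Kᵢ = 1.053 > 1, so g(0) = 0.504 > 0 and g(1) = -0.053 < 0.
Newton–Raphson from ψ = 0.33:
  ψ = 0.330: g = 0.2493, g' = -0.576 → ψ = 0.763
  ψ = 0.763: g = 0.0452, g' = -0.415 → ψ = 0.872
Converged at ψ = 0.872.
Compositions from xᵢ = zᵢ/(1+ψ(Kᵢ−1)), yᵢ = Kᵢxᵢ:
  A: x = 0.230, y = 0.550
  B: x = 0.141, y = 0.092
  C: x = 0.629, y = 0.358

y_B = 0.092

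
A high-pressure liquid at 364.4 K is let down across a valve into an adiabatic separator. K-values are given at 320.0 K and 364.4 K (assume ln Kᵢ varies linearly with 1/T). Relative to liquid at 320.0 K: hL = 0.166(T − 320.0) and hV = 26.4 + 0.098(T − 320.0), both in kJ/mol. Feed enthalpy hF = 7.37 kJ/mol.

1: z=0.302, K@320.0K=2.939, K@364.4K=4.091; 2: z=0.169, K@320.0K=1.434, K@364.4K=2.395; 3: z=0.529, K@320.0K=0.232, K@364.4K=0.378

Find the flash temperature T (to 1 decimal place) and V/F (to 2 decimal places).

Adiabatic flash: solve Rachford–Rice at each trial T, then check hF = ψ·hV(T) + (1−ψ)·hL(T).
  T = 320.0 K: K = (2.939, 1.434, 0.232), RR gives ψ = 0.209, H_out = 5.518 kJ/mol
  T = 364.4 K: K = (4.091, 2.395, 0.378), RR gives ψ = 0.528, H_out = 19.727 kJ/mol
  T = 342.2 K: K = (3.505, 1.884, 0.301), RR gives ψ = 0.376, H_out = 13.044 kJ/mol
  T = 331.1 K: K = (3.219, 1.651, 0.265), RR gives ψ = 0.296, H_out = 9.437 kJ/mol
  T = 325.6 K: K = (3.079, 1.542, 0.249), RR gives ψ = 0.254, H_out = 7.542 kJ/mol
  T = 322.8 K: K = (3.009, 1.487, 0.240), RR gives ψ = 0.232, H_out = 6.543 kJ/mol
  T = 324.2 K: K = (3.044, 1.514, 0.244), RR gives ψ = 0.243, H_out = 7.045 kJ/mol
Linear interpolation between T = 324.2 (H_out = 7.045) and T = 325.6 (H_out = 7.542) on hF = 7.37 gives T ≈ 325.1 K, at which ψ = 0.25.

T = 325.1 K, V/F = 0.25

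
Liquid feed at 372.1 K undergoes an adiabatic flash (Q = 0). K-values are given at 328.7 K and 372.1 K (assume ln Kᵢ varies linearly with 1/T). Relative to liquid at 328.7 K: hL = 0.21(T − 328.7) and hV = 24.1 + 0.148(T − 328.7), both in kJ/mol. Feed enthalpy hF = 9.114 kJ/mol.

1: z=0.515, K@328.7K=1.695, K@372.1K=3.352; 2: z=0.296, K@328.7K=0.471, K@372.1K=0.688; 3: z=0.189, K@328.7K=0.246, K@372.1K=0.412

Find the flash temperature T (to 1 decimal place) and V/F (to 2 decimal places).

T = 335.2 K, V/F = 0.33

Adiabatic flash: solve Rachford–Rice at each trial T, then check hF = ψ·hV(T) + (1−ψ)·hL(T).
  T = 328.7 K: K = (1.695, 0.471, 0.246), RR gives ψ = 0.135, H_out = 3.250 kJ/mol
  T = 372.1 K: K = (3.352, 0.688, 0.412), RR gives ψ = 0.937, H_out = 29.177 kJ/mol
  T = 350.4 K: K = (2.434, 0.576, 0.323), RR gives ψ = 0.621, H_out = 18.682 kJ/mol
  T = 339.5 K: K = (2.041, 0.522, 0.283), RR gives ψ = 0.424, H_out = 12.206 kJ/mol
  T = 334.1 K: K = (1.863, 0.496, 0.264), RR gives ψ = 0.298, H_out = 8.217 kJ/mol
  T = 336.8 K: K = (1.951, 0.509, 0.274), RR gives ψ = 0.365, H_out = 10.304 kJ/mol
  T = 335.5 K: K = (1.908, 0.503, 0.269), RR gives ψ = 0.334, H_out = 9.325 kJ/mol
Linear interpolation between T = 334.1 (H_out = 8.217) and T = 335.5 (H_out = 9.325) on hF = 9.114 gives T ≈ 335.2 K, at which ψ = 0.33.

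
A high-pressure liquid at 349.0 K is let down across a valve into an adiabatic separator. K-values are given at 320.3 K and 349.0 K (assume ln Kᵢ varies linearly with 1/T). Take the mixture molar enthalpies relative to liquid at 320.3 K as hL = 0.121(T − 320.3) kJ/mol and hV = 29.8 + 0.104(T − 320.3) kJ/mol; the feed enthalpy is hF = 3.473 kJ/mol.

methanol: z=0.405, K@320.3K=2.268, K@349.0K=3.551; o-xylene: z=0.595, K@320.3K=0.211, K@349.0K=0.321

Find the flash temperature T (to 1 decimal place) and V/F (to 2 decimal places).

Adiabatic flash: solve Rachford–Rice at each trial T, then check hF = ψ·hV(T) + (1−ψ)·hL(T).
  T = 320.3 K: K = (2.268, 0.211), RR gives ψ = 0.044, H_out = 1.313 kJ/mol
  T = 349.0 K: K = (3.551, 0.321), RR gives ψ = 0.363, H_out = 14.120 kJ/mol
  T = 334.6 K: K = (2.863, 0.262), RR gives ψ = 0.230, H_out = 8.520 kJ/mol
  T = 327.5 K: K = (2.557, 0.236), RR gives ψ = 0.148, H_out = 5.262 kJ/mol
  T = 323.9 K: K = (2.410, 0.223), RR gives ψ = 0.099, H_out = 3.391 kJ/mol
  T = 325.7 K: K = (2.483, 0.230), RR gives ψ = 0.124, H_out = 4.349 kJ/mol
Linear interpolation between T = 323.9 (H_out = 3.391) and T = 325.7 (H_out = 4.349) on hF = 3.473 gives T ≈ 324.1 K, at which ψ = 0.10.

T = 324.1 K, V/F = 0.10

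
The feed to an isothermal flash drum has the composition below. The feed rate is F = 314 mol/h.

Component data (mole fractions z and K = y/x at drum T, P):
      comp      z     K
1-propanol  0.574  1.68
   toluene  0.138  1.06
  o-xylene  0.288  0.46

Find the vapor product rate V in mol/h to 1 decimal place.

V = 239.9 mol/h

Let ψ = V/F and solve Σ zᵢ(Kᵢ−1)/(1+ψ(Kᵢ−1)) = 0.
Feasibility: ΣzᵢKᵢ = 1.243, Σzᵢ/Kᵢ = 1.098 — both > 1, two phases present.
Iterate (Newton) starting at ψ = 0.5:
  ψ = 0.500: g = 0.0863, g' = -0.306 → ψ = 0.782
  ψ = 0.782: g = -0.0065, g' = -0.365 → ψ = 0.764
Converged at ψ = 0.764.
Then V = ψ·F = 0.7641·314 = 239.9 mol/h and L = F − V = 74.1 mol/h.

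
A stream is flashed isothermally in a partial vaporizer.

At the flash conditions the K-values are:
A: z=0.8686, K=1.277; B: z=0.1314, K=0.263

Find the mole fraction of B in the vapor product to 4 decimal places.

y_B = 0.0718

Material balance + equilibrium reduce to Σ zᵢ(Kᵢ−1)/(1+β(Kᵢ−1)) = 0.
Check two-phase: ΣzᵢKᵢ = 1.1438 > 1 and Σzᵢ/Kᵢ = 1.1798 > 1, so g(0) = 0.1438 > 0 and g(1) = -0.1798 < 0.
Newton–Raphson from β = 0.39:
  β = 0.3900: g = 0.08124, g' = -0.1948 → β = 0.8069
  β = 0.8069: g = -0.04230, g' = -0.4790 → β = 0.7186
  β = 0.7186: g = -0.00523, g' = -0.3690 → β = 0.7045
  β = 0.7045: g = -0.00010, g' = -0.3554 → β = 0.7042
Converged at β = 0.7042.
Compositions from xᵢ = zᵢ/(1+β(Kᵢ−1)), yᵢ = Kᵢxᵢ:
  A: x = 0.7268, y = 0.9282
  B: x = 0.2732, y = 0.0718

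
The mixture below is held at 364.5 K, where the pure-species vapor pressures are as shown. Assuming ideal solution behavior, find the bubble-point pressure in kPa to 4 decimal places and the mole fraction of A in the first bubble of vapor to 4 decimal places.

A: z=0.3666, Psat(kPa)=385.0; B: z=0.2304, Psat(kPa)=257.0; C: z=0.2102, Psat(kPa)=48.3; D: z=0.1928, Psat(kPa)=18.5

At the bubble point ψ → 0, so ΣzᵢKᵢ = 1 with Kᵢ = Pᵢˢᵃᵗ/P ⇒ P = ΣzᵢPᵢˢᵃᵗ.
P = 0.3666·385.0 + 0.2304·257.0 + 0.2102·48.3 + 0.1928·18.5 = 214.0733 kPa
yᵢ = zᵢPᵢˢᵃᵗ/P ⇒ y_A = 0.3666·385.0/214.0733 = 0.6593

Pbub = 214.0733 kPa, y_A = 0.6593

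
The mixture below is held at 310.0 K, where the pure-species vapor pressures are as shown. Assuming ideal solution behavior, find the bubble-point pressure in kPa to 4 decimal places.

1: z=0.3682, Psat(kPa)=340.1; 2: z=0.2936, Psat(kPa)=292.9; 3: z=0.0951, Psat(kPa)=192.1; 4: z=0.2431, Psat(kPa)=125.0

At the bubble point ψ → 0, so ΣzᵢKᵢ = 1 with Kᵢ = Pᵢˢᵃᵗ/P ⇒ P = ΣzᵢPᵢˢᵃᵗ.
P = 0.3682·340.1 + 0.2936·292.9 + 0.0951·192.1 + 0.2431·125.0 = 259.8765 kPa

Pbub = 259.8765 kPa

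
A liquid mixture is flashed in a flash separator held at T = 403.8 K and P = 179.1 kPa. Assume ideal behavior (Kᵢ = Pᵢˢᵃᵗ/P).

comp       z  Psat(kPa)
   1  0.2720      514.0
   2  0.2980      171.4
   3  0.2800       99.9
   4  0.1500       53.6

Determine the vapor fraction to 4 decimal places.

Raoult's law: Kᵢ = Pᵢˢᵃᵗ/P = Pᵢˢᵃᵗ/179.1.
  K_1 = 514.0/179.1 = 2.869905, K_2 = 171.4/179.1 = 0.957007, K_3 = 99.9/179.1 = 0.557789, K_4 = 53.6/179.1 = 0.299274
Rachford–Rice: g(ψ) = Σ zᵢ(Kᵢ−1)/(1+ψ(Kᵢ−1)) = 0.
Check two-phase: ΣzᵢKᵢ = 1.2669 > 1 and Σzᵢ/Kᵢ = 1.4094 > 1, so g(0) = 0.2669 > 0 and g(1) = -0.4094 < 0.
Newton–Raphson from ψ = 0.5:
  ψ = 0.5000: g = -0.07100, g' = -0.5194 → ψ = 0.3633
  ψ = 0.3633: g = 0.00133, g' = -0.5481 → ψ = 0.3657
Converged at ψ = 0.3657.

ψ = 0.3657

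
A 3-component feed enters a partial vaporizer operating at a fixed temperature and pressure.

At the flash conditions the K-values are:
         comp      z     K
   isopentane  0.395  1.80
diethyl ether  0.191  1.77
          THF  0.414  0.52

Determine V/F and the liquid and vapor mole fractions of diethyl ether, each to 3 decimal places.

Rachford–Rice: g(V/F) = Σ zᵢ(Kᵢ−1)/(1+V/F(Kᵢ−1)) = 0.
Check two-phase: ΣzᵢKᵢ = 1.264 > 1 and Σzᵢ/Kᵢ = 1.124 > 1, so g(0) = 0.264 > 0 and g(1) = -0.124 < 0.
Iterate (Newton) starting at V/F = 0.38:
  V/F = 0.380: g = 0.1131, g' = -0.359 → V/F = 0.695
  V/F = 0.695: g = 0.0008, g' = -0.367 → V/F = 0.697
Converged at V/F = 0.697.
Compositions from xᵢ = zᵢ/(1+V/F(Kᵢ−1)), yᵢ = Kᵢxᵢ:
  isopentane: x = 0.254, y = 0.457
  diethyl ether: x = 0.124, y = 0.220
  THF: x = 0.622, y = 0.323

V/F = 0.697, x_diethyl ether = 0.124, y_diethyl ether = 0.220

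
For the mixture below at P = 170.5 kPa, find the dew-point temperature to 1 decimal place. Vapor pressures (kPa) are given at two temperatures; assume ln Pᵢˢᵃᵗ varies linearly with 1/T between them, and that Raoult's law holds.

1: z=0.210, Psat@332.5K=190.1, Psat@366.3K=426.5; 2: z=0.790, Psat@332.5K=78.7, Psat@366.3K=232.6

T = 352.3 K

Dew-point temperature: Σzᵢ·P/Pᵢˢᵃᵗ(T) = 1. Interpolate ln Pᵢˢᵃᵗ = aᵢ + bᵢ/T.
  T = 332.5 K: ΣzᵢP/Pᵢˢᵃᵗ = 1.8998
  T = 366.3 K: ΣzᵢP/Pᵢˢᵃᵗ = 0.6630
  T = 349.4 K: ΣzᵢP/Pᵢˢᵃᵗ = 1.0931
  T = 357.9 K: ΣzᵢP/Pᵢˢᵃᵗ = 0.8449
  T = 353.6 K: ΣzᵢP/Pᵢˢᵃᵗ = 0.9609
  T = 351.5 K: ΣzᵢP/Pᵢˢᵃᵗ = 1.0245
Interpolating between 351.5 K and 353.6 K gives T ≈ 352.3 K.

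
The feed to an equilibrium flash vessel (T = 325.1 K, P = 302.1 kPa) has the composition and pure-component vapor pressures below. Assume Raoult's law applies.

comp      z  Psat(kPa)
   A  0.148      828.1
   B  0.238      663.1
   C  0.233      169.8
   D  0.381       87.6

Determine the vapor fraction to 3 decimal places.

Raoult's law: Kᵢ = Pᵢˢᵃᵗ/P = Pᵢˢᵃᵗ/302.1.
  K_A = 828.1/302.1 = 2.74115, K_B = 663.1/302.1 = 2.19497, K_C = 169.8/302.1 = 0.56207, K_D = 87.6/302.1 = 0.28997
Rachford–Rice: g(ψ) = Σ zᵢ(Kᵢ−1)/(1+ψ(Kᵢ−1)) = 0.
Check two-phase: ΣzᵢKᵢ = 1.170 > 1 and Σzᵢ/Kᵢ = 1.891 > 1, so g(0) = 0.170 > 0 and g(1) = -0.891 < 0.
Newton–Raphson from ψ = 0.57:
  ψ = 0.570: g = -0.2919, g' = -0.855 → ψ = 0.228
  ψ = 0.228: g = -0.0285, g' = -0.768 → ψ = 0.191
  ψ = 0.191: g = 0.0003, g' = -0.788 → ψ = 0.192
Converged at ψ = 0.192.

ψ = 0.192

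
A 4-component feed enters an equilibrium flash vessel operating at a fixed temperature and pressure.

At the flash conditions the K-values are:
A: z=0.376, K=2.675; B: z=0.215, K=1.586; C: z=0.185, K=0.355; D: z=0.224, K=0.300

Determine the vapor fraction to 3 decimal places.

ψ = 0.529

Rachford–Rice: g(ψ) = Σ zᵢ(Kᵢ−1)/(1+ψ(Kᵢ−1)) = 0.
Feasibility: ΣzᵢKᵢ = 1.480, Σzᵢ/Kᵢ = 1.544 — both > 1, two phases present.
Newton iteration, ψ⁰ = 0.5:
  ψ = 0.500: g = 0.0228, g' = -0.784 → ψ = 0.529
Converged at ψ = 0.529.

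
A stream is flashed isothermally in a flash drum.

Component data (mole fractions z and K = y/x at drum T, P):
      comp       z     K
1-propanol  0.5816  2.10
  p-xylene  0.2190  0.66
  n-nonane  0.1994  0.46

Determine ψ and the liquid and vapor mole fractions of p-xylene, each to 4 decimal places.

ψ = 0.9104, x_p-xylene = 0.3172, y_p-xylene = 0.2093

Material balance + equilibrium reduce to Σ zᵢ(Kᵢ−1)/(1+ψ(Kᵢ−1)) = 0.
Feasibility: ΣzᵢKᵢ = 1.4576, Σzᵢ/Kᵢ = 1.0422 — both > 1, two phases present.
Newton iteration, ψ⁰ = 0.34:
  ψ = 0.3400: g = 0.24953, g' = -0.4924 → ψ = 0.8468
  ψ = 0.8468: g = 0.02826, g' = -0.4360 → ψ = 0.9116
  ψ = 0.9116: g = -0.00055, g' = -0.4542 → ψ = 0.9104
Converged at ψ = 0.9104.
Compositions from xᵢ = zᵢ/(1+ψ(Kᵢ−1)), yᵢ = Kᵢxᵢ:
  1-propanol: x = 0.2906, y = 0.6102
  p-xylene: x = 0.3172, y = 0.2093
  n-nonane: x = 0.3922, y = 0.1804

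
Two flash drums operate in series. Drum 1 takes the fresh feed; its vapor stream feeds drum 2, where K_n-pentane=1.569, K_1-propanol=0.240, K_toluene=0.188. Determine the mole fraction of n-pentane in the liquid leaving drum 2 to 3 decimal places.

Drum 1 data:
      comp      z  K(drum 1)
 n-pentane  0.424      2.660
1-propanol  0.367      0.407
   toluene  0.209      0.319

Drum 1:
Rachford–Rice: g(ψ₁) = Σ zᵢ(Kᵢ−1)/(1+ψ₁(Kᵢ−1)) = 0.
g(0) = ΣzᵢKᵢ − 1 = 0.344 and g(1) = 1 − Σzᵢ/Kᵢ = -0.716, so a root lies in (0, 1).
Iterate (Newton) starting at ψ₁ = 0.38:
  ψ₁ = 0.380: g = -0.0414, g' = -0.831 → ψ₁ = 0.330
  ψ₁ = 0.330: g = 0.0004, g' = -0.848 → ψ₁ = 0.331
Converged at ψ₁ = 0.331.
Drum-1 compositions:
  n-pentane: x = 0.274, y = 0.728
  1-propanol: x = 0.457, y = 0.186
  toluene: x = 0.270, y = 0.086
Drum-2 feed = drum-1 vapor: z₂ = (0.7281, 0.1858, 0.0860).
Drum 2:
Newton iteration, ψ₂⁰ = 0.5:
  ψ₂ = 0.500: g = -0.0228, g' = -0.583 → ψ₂ = 0.461
  ψ₂ = 0.461: g = -0.0007, g' = -0.547 → ψ₂ = 0.460
Converged at ψ₂ = 0.460.
  n-pentane: x = 0.577, y = 0.906
  1-propanol: x = 0.286, y = 0.069
  toluene: x = 0.137, y = 0.026

x_n-pentane (drum 2) = 0.577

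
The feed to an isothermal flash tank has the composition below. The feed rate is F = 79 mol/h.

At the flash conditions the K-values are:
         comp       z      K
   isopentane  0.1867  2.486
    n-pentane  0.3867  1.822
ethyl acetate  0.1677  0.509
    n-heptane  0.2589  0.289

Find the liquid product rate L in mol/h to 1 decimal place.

L = 40.8 mol/h

Let ψ = V/F and solve Σ zᵢ(Kᵢ−1)/(1+ψ(Kᵢ−1)) = 0.
g(0) = ΣzᵢKᵢ − 1 = 0.3289 and g(1) = 1 − Σzᵢ/Kᵢ = -0.5127, so a root lies in (0, 1).
Iterate (Newton) starting at ψ = 0.3:
  ψ = 0.3000: g = 0.11633, g' = -0.6324 → ψ = 0.4839
  ψ = 0.4839: g = 0.00015, g' = -0.6470 → ψ = 0.4842
Converged at ψ = 0.4842.
Then V = ψ·F = 0.4842·79 = 38.2 mol/h and L = F − V = 40.8 mol/h.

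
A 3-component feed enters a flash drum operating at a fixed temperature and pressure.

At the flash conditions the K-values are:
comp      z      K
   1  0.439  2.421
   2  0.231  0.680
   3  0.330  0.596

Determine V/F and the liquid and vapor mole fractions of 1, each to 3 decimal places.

V/F = 0.788, x_1 = 0.207, y_1 = 0.502

Rachford–Rice: g(V/F) = Σ zᵢ(Kᵢ−1)/(1+V/F(Kᵢ−1)) = 0.
g(0) = ΣzᵢKᵢ − 1 = 0.417 and g(1) = 1 − Σzᵢ/Kᵢ = -0.075, so a root lies in (0, 1).
Newton–Raphson from V/F = 0.5:
  V/F = 0.500: g = 0.1096, g' = -0.421 → V/F = 0.760
  V/F = 0.760: g = 0.0097, g' = -0.358 → V/F = 0.787
  V/F = 0.787: g = 0.0000, g' = -0.356 → V/F = 0.788
Converged at V/F = 0.788.
Compositions from xᵢ = zᵢ/(1+V/F(Kᵢ−1)), yᵢ = Kᵢxᵢ:
  1: x = 0.207, y = 0.502
  2: x = 0.309, y = 0.210
  3: x = 0.484, y = 0.288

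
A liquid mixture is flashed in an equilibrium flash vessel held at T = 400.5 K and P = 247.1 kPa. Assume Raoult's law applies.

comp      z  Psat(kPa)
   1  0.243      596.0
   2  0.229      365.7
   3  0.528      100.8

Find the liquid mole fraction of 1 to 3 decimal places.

Raoult's law: Kᵢ = Pᵢˢᵃᵗ/P = Pᵢˢᵃᵗ/247.1.
  K_1 = 596.0/247.1 = 2.41198, K_2 = 365.7/247.1 = 1.47997, K_3 = 100.8/247.1 = 0.40793
Rachford–Rice: g(ψ) = Σ zᵢ(Kᵢ−1)/(1+ψ(Kᵢ−1)) = 0.
g(0) = ΣzᵢKᵢ − 1 = 0.140 and g(1) = 1 − Σzᵢ/Kᵢ = -0.550, so a root lies in (0, 1).
Iterate (Newton) starting at ψ = 0.5:
  ψ = 0.500: g = -0.1543, g' = -0.574 → ψ = 0.231
  ψ = 0.231: g = -0.0046, g' = -0.567 → ψ = 0.223
Converged at ψ = 0.223.
Compositions from xᵢ = zᵢ/(1+ψ(Kᵢ−1)), yᵢ = Kᵢxᵢ:
  1: x = 0.185, y = 0.446
  2: x = 0.207, y = 0.306
  3: x = 0.608, y = 0.248

x_1 = 0.185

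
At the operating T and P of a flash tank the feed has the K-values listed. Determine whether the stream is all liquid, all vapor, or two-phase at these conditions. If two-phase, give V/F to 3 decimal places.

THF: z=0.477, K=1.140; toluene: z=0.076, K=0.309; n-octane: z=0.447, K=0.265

ΣzᵢKᵢ = 0.686; Σzᵢ/Kᵢ = 2.351.
Since ΣzᵢKᵢ < 1 the mixture is below its bubble point — single liquid phase.

all liquid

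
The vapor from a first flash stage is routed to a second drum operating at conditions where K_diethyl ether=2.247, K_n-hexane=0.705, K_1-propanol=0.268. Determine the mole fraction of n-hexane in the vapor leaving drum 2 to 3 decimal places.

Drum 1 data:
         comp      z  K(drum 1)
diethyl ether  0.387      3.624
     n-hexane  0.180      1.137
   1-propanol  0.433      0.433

Drum 1:
Material balance + equilibrium reduce to Σ zᵢ(Kᵢ−1)/(1+ψ₁(Kᵢ−1)) = 0.
Check two-phase: ΣzᵢKᵢ = 1.795 > 1 and Σzᵢ/Kᵢ = 1.265 > 1, so g(0) = 0.795 > 0 and g(1) = -0.265 < 0.
Iterate (Newton) starting at ψ₁ = 0.5:
  ψ₁ = 0.500: g = 0.1197, g' = -0.773 → ψ₁ = 0.655
  ψ₁ = 0.655: g = 0.0057, g' = -0.716 → ψ₁ = 0.663
Converged at ψ₁ = 0.663.
Drum-1 compositions:
  diethyl ether: x = 0.141, y = 0.512
  n-hexane: x = 0.165, y = 0.188
  1-propanol: x = 0.694, y = 0.300
Drum-2 feed = drum-1 vapor: z₂ = (0.5120, 0.1876, 0.3004).
Drum 2:
Let ψ₂ = V/F and solve Σ zᵢ(Kᵢ−1)/(1+ψ₂(Kᵢ−1)) = 0.
Feasibility: ΣzᵢKᵢ = 1.363, Σzᵢ/Kᵢ = 1.615 — both > 1, two phases present.
Newton iteration, ψ₂⁰ = 0.5:
  ψ₂ = 0.500: g = -0.0185, g' = -0.725 → ψ₂ = 0.475
  ψ₂ = 0.475: g = -0.0001, g' = -0.714 → ψ₂ = 0.474
Converged at ψ₂ = 0.474.
  diethyl ether: x = 0.322, y = 0.723
  n-hexane: x = 0.218, y = 0.154
  1-propanol: x = 0.460, y = 0.123

y_n-hexane (drum 2) = 0.154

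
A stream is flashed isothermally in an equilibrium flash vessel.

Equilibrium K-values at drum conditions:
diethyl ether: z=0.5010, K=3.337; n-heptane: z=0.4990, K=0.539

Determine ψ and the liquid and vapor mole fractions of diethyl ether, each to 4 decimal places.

ψ = 0.8732, x_diethyl ether = 0.1648, y_diethyl ether = 0.5498

Rachford–Rice: g(ψ) = Σ zᵢ(Kᵢ−1)/(1+ψ(Kᵢ−1)) = 0.
Feasibility: ΣzᵢKᵢ = 1.9408, Σzᵢ/Kᵢ = 1.0759 — both > 1, two phases present.
Binary case is linear: z₁(K₁−1)(1+ψ(K₂−1)) + z₂(K₂−1)(1+ψ(K₁−1)) = 0
⇒ ψ = [z₁(K₁−1)+z₂(K₂−1)] / [−(K₁−1)(K₂−1)] = 0.94080/1.07736 = 0.8732
Compositions from xᵢ = zᵢ/(1+ψ(Kᵢ−1)), yᵢ = Kᵢxᵢ:
  diethyl ether: x = 0.1648, y = 0.5498
  n-heptane: x = 0.8352, y = 0.4502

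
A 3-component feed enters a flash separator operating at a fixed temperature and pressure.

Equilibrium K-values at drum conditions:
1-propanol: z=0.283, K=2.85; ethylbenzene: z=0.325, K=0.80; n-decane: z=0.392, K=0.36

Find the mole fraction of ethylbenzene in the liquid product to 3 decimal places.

Rachford–Rice: g(ψ) = Σ zᵢ(Kᵢ−1)/(1+ψ(Kᵢ−1)) = 0.
g(0) = ΣzᵢKᵢ − 1 = 0.208 and g(1) = 1 − Σzᵢ/Kᵢ = -0.594, so a root lies in (0, 1).
Iterate (Newton) starting at ψ = 0.5:
  ψ = 0.500: g = -0.1692, g' = -0.625 → ψ = 0.229
  ψ = 0.229: g = 0.0056, g' = -0.712 → ψ = 0.237
Converged at ψ = 0.237.
Compositions from xᵢ = zᵢ/(1+ψ(Kᵢ−1)), yᵢ = Kᵢxᵢ:
  1-propanol: x = 0.197, y = 0.561
  ethylbenzene: x = 0.341, y = 0.273
  n-decane: x = 0.462, y = 0.166

x_ethylbenzene = 0.341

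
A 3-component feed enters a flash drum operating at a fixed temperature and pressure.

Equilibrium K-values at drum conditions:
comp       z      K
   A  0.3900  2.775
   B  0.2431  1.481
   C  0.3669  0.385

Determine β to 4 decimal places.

Iterate (Newton) starting at β = 0.48:
  β = 0.4800: g = 0.14863, g' = -0.6747 → β = 0.7003
  β = 0.7003: g = -0.00024, g' = -0.7038 → β = 0.6999
Converged at β = 0.6999.

β = 0.6999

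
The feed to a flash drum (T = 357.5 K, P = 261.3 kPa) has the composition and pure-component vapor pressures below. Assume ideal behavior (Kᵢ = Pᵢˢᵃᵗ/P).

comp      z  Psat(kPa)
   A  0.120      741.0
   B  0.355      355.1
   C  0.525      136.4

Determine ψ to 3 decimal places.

ψ = 0.206

Raoult's law: Kᵢ = Pᵢˢᵃᵗ/P = Pᵢˢᵃᵗ/261.3.
  K_A = 741.0/261.3 = 2.83582, K_B = 355.1/261.3 = 1.35897, K_C = 136.4/261.3 = 0.52201
Rachford–Rice: g(ψ) = Σ zᵢ(Kᵢ−1)/(1+ψ(Kᵢ−1)) = 0.
Feasibility: ΣzᵢKᵢ = 1.097, Σzᵢ/Kᵢ = 1.309 — both > 1, two phases present.
Newton–Raphson from ψ = 0.68:
  ψ = 0.680: g = -0.1714, g' = -0.373 → ψ = 0.220
  ψ = 0.220: g = -0.0055, g' = -0.394 → ψ = 0.206
Converged at ψ = 0.206.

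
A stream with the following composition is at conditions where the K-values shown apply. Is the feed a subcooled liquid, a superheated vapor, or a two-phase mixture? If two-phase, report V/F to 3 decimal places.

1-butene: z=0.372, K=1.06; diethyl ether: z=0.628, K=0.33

subcooled liquid

ΣzᵢKᵢ = 0.602; Σzᵢ/Kᵢ = 2.254.
Since ΣzᵢKᵢ < 1 the mixture is below its bubble point — single liquid phase.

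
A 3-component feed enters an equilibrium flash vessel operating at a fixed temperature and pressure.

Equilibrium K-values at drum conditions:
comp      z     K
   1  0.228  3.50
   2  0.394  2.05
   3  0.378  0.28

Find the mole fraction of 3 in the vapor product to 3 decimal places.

Rachford–Rice: g(V/F) = Σ zᵢ(Kᵢ−1)/(1+V/F(Kᵢ−1)) = 0.
Feasibility: ΣzᵢKᵢ = 1.712, Σzᵢ/Kᵢ = 1.607 — both > 1, two phases present.
Newton iteration, V/F⁰ = 0.41:
  V/F = 0.410: g = 0.1845, g' = -0.954 → V/F = 0.603
Converged at V/F = 0.603.
Compositions from xᵢ = zᵢ/(1+V/F(Kᵢ−1)), yᵢ = Kᵢxᵢ:
  1: x = 0.091, y = 0.318
  2: x = 0.241, y = 0.495
  3: x = 0.668, y = 0.187

y_3 = 0.187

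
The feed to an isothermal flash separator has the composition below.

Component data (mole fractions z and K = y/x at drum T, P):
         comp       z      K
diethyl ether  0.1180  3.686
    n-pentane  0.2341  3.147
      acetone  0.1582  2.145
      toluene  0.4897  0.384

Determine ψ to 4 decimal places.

ψ = 0.5653

Material balance + equilibrium reduce to Σ zᵢ(Kᵢ−1)/(1+ψ(Kᵢ−1)) = 0.
g(0) = ΣzᵢKᵢ − 1 = 0.6990 and g(1) = 1 − Σzᵢ/Kᵢ = -0.4554, so a root lies in (0, 1).
Newton iteration, ψ⁰ = 0.5:
  ψ = 0.5000: g = 0.05695, g' = -0.8780 → ψ = 0.5649
  ψ = 0.5649: g = 0.00042, g' = -0.8683 → ψ = 0.5653
Converged at ψ = 0.5653.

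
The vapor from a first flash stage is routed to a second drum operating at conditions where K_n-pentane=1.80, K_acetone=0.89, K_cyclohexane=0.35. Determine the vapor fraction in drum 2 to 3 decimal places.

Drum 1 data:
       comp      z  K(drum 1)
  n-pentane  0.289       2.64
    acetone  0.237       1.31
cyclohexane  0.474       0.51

V/F (drum 2) = 0.213

Drum 1:
Rachford–Rice: g(ψ₁) = Σ zᵢ(Kᵢ−1)/(1+ψ₁(Kᵢ−1)) = 0.
Feasibility: ΣzᵢKᵢ = 1.315, Σzᵢ/Kᵢ = 1.220 — both > 1, two phases present.
Iterate (Newton) starting at ψ₁ = 0.5:
  ψ₁ = 0.500: g = 0.0164, g' = -0.451 → ψ₁ = 0.536
  ψ₁ = 0.536: g = 0.0001, g' = -0.446 → ψ₁ = 0.537
Converged at ψ₁ = 0.537.
Drum-1 compositions:
  n-pentane: x = 0.154, y = 0.406
  acetone: x = 0.203, y = 0.266
  cyclohexane: x = 0.643, y = 0.328
Drum-2 feed = drum-1 vapor: z₂ = (0.4058, 0.2662, 0.3280).
Drum 2:
Let ψ₂ = V/F and solve Σ zᵢ(Kᵢ−1)/(1+ψ₂(Kᵢ−1)) = 0.
Check two-phase: ΣzᵢKᵢ = 1.082 > 1 and Σzᵢ/Kᵢ = 1.462 > 1, so g(0) = 0.082 > 0 and g(1) = -0.462 < 0.
Newton–Raphson from ψ₂ = 0.5:
  ψ₂ = 0.500: g = -0.1149, g' = -0.440 → ψ₂ = 0.239
  ψ₂ = 0.239: g = -0.0099, g' = -0.381 → ψ₂ = 0.213
Converged at ψ₂ = 0.213.
  n-pentane: x = 0.347, y = 0.624
  acetone: x = 0.273, y = 0.243
  cyclohexane: x = 0.381, y = 0.133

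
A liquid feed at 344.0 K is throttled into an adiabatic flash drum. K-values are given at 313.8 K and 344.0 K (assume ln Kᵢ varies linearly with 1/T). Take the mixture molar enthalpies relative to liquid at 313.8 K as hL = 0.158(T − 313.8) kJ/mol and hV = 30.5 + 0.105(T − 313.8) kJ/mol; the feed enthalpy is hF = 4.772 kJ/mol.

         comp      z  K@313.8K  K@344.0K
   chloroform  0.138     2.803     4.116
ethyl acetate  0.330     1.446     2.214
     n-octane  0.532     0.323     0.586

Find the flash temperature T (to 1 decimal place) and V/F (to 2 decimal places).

T = 317.8 K, V/F = 0.14

Adiabatic flash: solve Rachford–Rice at each trial T, then check hF = ψ·hV(T) + (1−ψ)·hL(T).
  T = 313.8 K: K = (2.803, 1.446, 0.323), RR gives ψ = 0.049, H_out = 1.500 kJ/mol
  T = 344.0 K: K = (4.116, 2.214, 0.586), RR gives ψ = 0.793, H_out = 27.696 kJ/mol
  T = 328.9 K: K = (3.427, 1.807, 0.441), RR gives ψ = 0.381, H_out = 13.693 kJ/mol
  T = 321.4 K: K = (3.109, 1.622, 0.379), RR gives ψ = 0.215, H_out = 7.676 kJ/mol
  T = 317.6 K: K = (2.954, 1.532, 0.350), RR gives ψ = 0.133, H_out = 4.620 kJ/mol
  T = 319.5 K: K = (3.031, 1.577, 0.365), RR gives ψ = 0.174, H_out = 6.153 kJ/mol
Linear interpolation between T = 317.6 (H_out = 4.620) and T = 319.5 (H_out = 6.153) on hF = 4.772 gives T ≈ 317.8 K, at which ψ = 0.14.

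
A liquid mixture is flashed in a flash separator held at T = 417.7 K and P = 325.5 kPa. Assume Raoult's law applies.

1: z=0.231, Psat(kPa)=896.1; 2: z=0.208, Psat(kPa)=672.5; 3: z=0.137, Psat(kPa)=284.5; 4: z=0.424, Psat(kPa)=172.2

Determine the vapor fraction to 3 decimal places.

ψ = 0.681

Raoult's law: Kᵢ = Pᵢˢᵃᵗ/P = Pᵢˢᵃᵗ/325.5.
  K_1 = 896.1/325.5 = 2.75300, K_2 = 672.5/325.5 = 2.06605, K_3 = 284.5/325.5 = 0.87404, K_4 = 172.2/325.5 = 0.52903
Rachford–Rice: g(ψ) = Σ zᵢ(Kᵢ−1)/(1+ψ(Kᵢ−1)) = 0.
Check two-phase: ΣzᵢKᵢ = 1.410 > 1 and Σzᵢ/Kᵢ = 1.143 > 1, so g(0) = 0.410 > 0 and g(1) = -0.143 < 0.
Iterate (Newton) starting at ψ = 0.57:
  ψ = 0.570: g = 0.0489, g' = -0.447 → ψ = 0.679
  ψ = 0.679: g = 0.0009, g' = -0.433 → ψ = 0.681
Converged at ψ = 0.681.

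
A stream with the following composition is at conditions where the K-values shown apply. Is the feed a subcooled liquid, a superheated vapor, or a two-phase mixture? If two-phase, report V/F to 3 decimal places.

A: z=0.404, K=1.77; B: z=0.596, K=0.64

ΣzᵢKᵢ = 1.097; Σzᵢ/Kᵢ = 1.159.
Both exceed 1, so a two-phase solution exists.
Rachford–Rice: g(ψ) = Σ zᵢ(Kᵢ−1)/(1+ψ(Kᵢ−1)) = 0.
Binary case is linear: z₁(K₁−1)(1+ψ(K₂−1)) + z₂(K₂−1)(1+ψ(K₁−1)) = 0
⇒ ψ = [z₁(K₁−1)+z₂(K₂−1)] / [−(K₁−1)(K₂−1)] = 0.0965/0.2772 = 0.348

two-phase, V/F = 0.348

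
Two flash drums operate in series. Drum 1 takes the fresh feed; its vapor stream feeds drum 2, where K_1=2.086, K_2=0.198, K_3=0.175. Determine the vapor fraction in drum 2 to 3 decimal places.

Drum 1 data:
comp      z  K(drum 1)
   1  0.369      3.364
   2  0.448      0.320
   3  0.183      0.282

V/F (drum 2) = 0.721

Drum 1:
Material balance + equilibrium reduce to Σ zᵢ(Kᵢ−1)/(1+ψ₁(Kᵢ−1)) = 0.
g(0) = ΣzᵢKᵢ − 1 = 0.436 and g(1) = 1 − Σzᵢ/Kᵢ = -1.159, so a root lies in (0, 1).
Iterate (Newton) starting at ψ₁ = 0.47:
  ψ₁ = 0.470: g = -0.2328, g' = -1.125 → ψ₁ = 0.263
  ψ₁ = 0.263: g = 0.0049, g' = -1.235 → ψ₁ = 0.267
Converged at ψ₁ = 0.267.
Drum-1 compositions:
  1: x = 0.226, y = 0.761
  2: x = 0.547, y = 0.175
  3: x = 0.226, y = 0.064
Drum-2 feed = drum-1 vapor: z₂ = (0.7610, 0.1752, 0.0638).
Drum 2:
Rachford–Rice: g(ψ₂) = Σ zᵢ(Kᵢ−1)/(1+ψ₂(Kᵢ−1)) = 0.
g(0) = ΣzᵢKᵢ − 1 = 0.633 and g(1) = 1 − Σzᵢ/Kᵢ = -0.614, so a root lies in (0, 1).
Newton–Raphson from ψ₂ = 0.5:
  ψ₂ = 0.500: g = 0.2114, g' = -0.817 → ψ₂ = 0.759
  ψ₂ = 0.759: g = -0.0467, g' = -1.316 → ψ₂ = 0.723
  ψ₂ = 0.723: g = -0.0024, g' = -1.188 → ψ₂ = 0.721
Converged at ψ₂ = 0.721.
  1: x = 0.427, y = 0.890
  2: x = 0.416, y = 0.082
  3: x = 0.158, y = 0.028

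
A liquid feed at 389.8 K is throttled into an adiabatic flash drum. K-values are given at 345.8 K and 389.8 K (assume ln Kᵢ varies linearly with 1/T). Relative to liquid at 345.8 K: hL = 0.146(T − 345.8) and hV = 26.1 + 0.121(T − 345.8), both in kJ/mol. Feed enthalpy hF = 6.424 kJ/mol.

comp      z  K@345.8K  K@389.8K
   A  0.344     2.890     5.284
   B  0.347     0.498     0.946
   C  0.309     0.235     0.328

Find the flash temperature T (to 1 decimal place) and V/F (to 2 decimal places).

Adiabatic flash: solve Rachford–Rice at each trial T, then check hF = ψ·hV(T) + (1−ψ)·hL(T).
  T = 345.8 K: K = (2.890, 0.498, 0.235), RR gives ψ = 0.199, H_out = 5.197 kJ/mol
  T = 389.8 K: K = (5.284, 0.946, 0.328), RR gives ψ = 0.651, H_out = 22.710 kJ/mol
  T = 367.8 K: K = (3.979, 0.700, 0.280), RR gives ψ = 0.438, H_out = 14.401 kJ/mol
  T = 356.8 K: K = (3.408, 0.593, 0.257), RR gives ψ = 0.325, H_out = 9.990 kJ/mol
  T = 351.3 K: K = (3.142, 0.544, 0.246), RR gives ψ = 0.264, H_out = 7.661 kJ/mol
  T = 348.6 K: K = (3.017, 0.521, 0.241), RR gives ψ = 0.233, H_out = 6.472 kJ/mol
  T = 347.2 K: K = (2.953, 0.510, 0.238), RR gives ψ = 0.216, H_out = 5.840 kJ/mol
Linear interpolation between T = 347.2 (H_out = 5.840) and T = 348.6 (H_out = 6.472) on hF = 6.424 gives T ≈ 348.5 K, at which ψ = 0.23.

T = 348.5 K, V/F = 0.23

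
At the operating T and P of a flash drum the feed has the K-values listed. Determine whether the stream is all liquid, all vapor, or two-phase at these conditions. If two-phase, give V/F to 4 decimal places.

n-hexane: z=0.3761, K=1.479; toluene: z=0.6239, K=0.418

all liquid

ΣzᵢKᵢ = 0.8170; Σzᵢ/Kᵢ = 1.7469.
Since ΣzᵢKᵢ < 1 the mixture is below its bubble point — single liquid phase.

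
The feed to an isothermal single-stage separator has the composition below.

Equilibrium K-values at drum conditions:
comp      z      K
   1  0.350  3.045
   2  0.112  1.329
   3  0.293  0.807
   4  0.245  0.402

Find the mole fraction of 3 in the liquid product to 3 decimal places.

x_3 = 0.340

Iterate (Newton) starting at ψ = 0.37:
  ψ = 0.370: g = 0.1913, g' = -0.641 → ψ = 0.668
  ψ = 0.668: g = 0.0237, g' = -0.527 → ψ = 0.713
Converged at ψ = 0.713.
Compositions from xᵢ = zᵢ/(1+ψ(Kᵢ−1)), yᵢ = Kᵢxᵢ:
  1: x = 0.142, y = 0.434
  2: x = 0.091, y = 0.121
  3: x = 0.340, y = 0.274
  4: x = 0.427, y = 0.172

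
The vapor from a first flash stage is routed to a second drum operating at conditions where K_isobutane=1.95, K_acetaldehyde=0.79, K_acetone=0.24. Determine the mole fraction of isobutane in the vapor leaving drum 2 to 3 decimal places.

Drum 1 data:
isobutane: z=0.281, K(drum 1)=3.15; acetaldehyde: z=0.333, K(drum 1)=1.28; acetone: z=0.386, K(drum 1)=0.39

y_isobutane (drum 2) = 0.621

Drum 1:
Let ψ₁ = V/F and solve Σ zᵢ(Kᵢ−1)/(1+ψ₁(Kᵢ−1)) = 0.
Feasibility: ΣzᵢKᵢ = 1.462, Σzᵢ/Kᵢ = 1.339 — both > 1, two phases present.
Newton–Raphson from ψ₁ = 0.41:
  ψ₁ = 0.410: g = 0.0907, g' = -0.643 → ψ₁ = 0.551
  ψ₁ = 0.551: g = 0.0026, g' = -0.618 → ψ₁ = 0.555
Converged at ψ₁ = 0.555.
Drum-1 compositions:
  isobutane: x = 0.128, y = 0.403
  acetaldehyde: x = 0.288, y = 0.369
  acetone: x = 0.584, y = 0.228
Drum-2 feed = drum-1 vapor: z₂ = (0.4035, 0.3689, 0.2277).
Drum 2:
Material balance + equilibrium reduce to Σ zᵢ(Kᵢ−1)/(1+ψ₂(Kᵢ−1)) = 0.
Feasibility: ΣzᵢKᵢ = 1.133, Σzᵢ/Kᵢ = 1.622 — both > 1, two phases present.
Iterate (Newton) starting at ψ₂ = 0.5:
  ψ₂ = 0.500: g = -0.1058, g' = -0.530 → ψ₂ = 0.300
  ψ₂ = 0.300: g = -0.0087, g' = -0.460 → ψ₂ = 0.281
Converged at ψ₂ = 0.281.
  isobutane: x = 0.318, y = 0.621
  acetaldehyde: x = 0.392, y = 0.310
  acetone: x = 0.290, y = 0.070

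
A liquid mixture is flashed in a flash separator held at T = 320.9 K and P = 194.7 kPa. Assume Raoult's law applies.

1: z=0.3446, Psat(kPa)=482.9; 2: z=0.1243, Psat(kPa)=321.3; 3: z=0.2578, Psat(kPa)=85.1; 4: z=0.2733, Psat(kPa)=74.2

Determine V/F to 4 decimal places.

Raoult's law: Kᵢ = Pᵢˢᵃᵗ/P = Pᵢˢᵃᵗ/194.7.
  K_1 = 482.9/194.7 = 2.480226, K_2 = 321.3/194.7 = 1.650231, K_3 = 85.1/194.7 = 0.437083, K_4 = 74.2/194.7 = 0.381099
Material balance + equilibrium reduce to Σ zᵢ(Kᵢ−1)/(1+V/F(Kᵢ−1)) = 0.
Check two-phase: ΣzᵢKᵢ = 1.2766 > 1 and Σzᵢ/Kᵢ = 1.5212 > 1, so g(0) = 0.2766 > 0 and g(1) = -0.5212 < 0.
Iterate (Newton) starting at V/F = 0.5:
  V/F = 0.5000: g = -0.09278, g' = -0.6570 → V/F = 0.3588
  V/F = 0.3588: g = -0.00059, g' = -0.6579 → V/F = 0.3579
Converged at V/F = 0.3579.

V/F = 0.3579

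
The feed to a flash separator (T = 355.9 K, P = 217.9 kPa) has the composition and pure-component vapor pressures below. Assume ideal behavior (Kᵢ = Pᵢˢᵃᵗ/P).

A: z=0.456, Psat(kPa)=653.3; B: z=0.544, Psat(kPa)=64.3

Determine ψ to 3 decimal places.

ψ = 0.375

Raoult's law: Kᵢ = Pᵢˢᵃᵗ/P = Pᵢˢᵃᵗ/217.9.
  K_A = 653.3/217.9 = 2.99816, K_B = 64.3/217.9 = 0.29509
Binary case is linear: z₁(K₁−1)(1+ψ(K₂−1)) + z₂(K₂−1)(1+ψ(K₁−1)) = 0
⇒ ψ = [z₁(K₁−1)+z₂(K₂−1)] / [−(K₁−1)(K₂−1)] = 0.5277/1.4085 = 0.375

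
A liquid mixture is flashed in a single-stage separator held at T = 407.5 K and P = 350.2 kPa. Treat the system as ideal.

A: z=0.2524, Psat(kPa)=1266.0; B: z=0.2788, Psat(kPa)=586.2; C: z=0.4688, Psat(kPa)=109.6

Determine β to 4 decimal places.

Raoult's law: Kᵢ = Pᵢˢᵃᵗ/P = Pᵢˢᵃᵗ/350.2.
  K_A = 1266.0/350.2 = 3.615077, K_B = 586.2/350.2 = 1.673901, K_C = 109.6/350.2 = 0.312964
Newton–Raphson from β = 0.35:
  β = 0.3500: g = 0.07260, g' = -0.9370 → β = 0.4275
  β = 0.4275: g = 0.00151, g' = -0.9047 → β = 0.4291
Converged at β = 0.4291.

β = 0.4291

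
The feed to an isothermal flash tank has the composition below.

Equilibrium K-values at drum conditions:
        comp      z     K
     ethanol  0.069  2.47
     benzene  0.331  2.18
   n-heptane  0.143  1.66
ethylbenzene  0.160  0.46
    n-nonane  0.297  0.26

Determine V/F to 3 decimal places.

V/F = 0.374

Newton iteration, V/F⁰ = 0.46:
  V/F = 0.460: g = -0.0621, g' = -0.740 → V/F = 0.376
  V/F = 0.376: g = -0.0015, g' = -0.709 → V/F = 0.374
Converged at V/F = 0.374.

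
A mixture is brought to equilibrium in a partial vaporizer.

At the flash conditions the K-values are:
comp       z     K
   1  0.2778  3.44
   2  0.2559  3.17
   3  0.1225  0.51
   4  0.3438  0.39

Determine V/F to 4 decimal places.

Rachford–Rice: g(V/F) = Σ zᵢ(Kᵢ−1)/(1+V/F(Kᵢ−1)) = 0.
Check two-phase: ΣzᵢKᵢ = 1.9634 > 1 and Σzᵢ/Kᵢ = 1.2832 > 1, so g(0) = 0.9634 > 0 and g(1) = -0.2832 < 0.
Iterate (Newton) starting at V/F = 0.5:
  V/F = 0.5000: g = 0.19041, g' = -0.9292 → V/F = 0.7049
  V/F = 0.7049: g = 0.00910, g' = -0.8742 → V/F = 0.7153
Converged at V/F = 0.7153.

V/F = 0.7153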